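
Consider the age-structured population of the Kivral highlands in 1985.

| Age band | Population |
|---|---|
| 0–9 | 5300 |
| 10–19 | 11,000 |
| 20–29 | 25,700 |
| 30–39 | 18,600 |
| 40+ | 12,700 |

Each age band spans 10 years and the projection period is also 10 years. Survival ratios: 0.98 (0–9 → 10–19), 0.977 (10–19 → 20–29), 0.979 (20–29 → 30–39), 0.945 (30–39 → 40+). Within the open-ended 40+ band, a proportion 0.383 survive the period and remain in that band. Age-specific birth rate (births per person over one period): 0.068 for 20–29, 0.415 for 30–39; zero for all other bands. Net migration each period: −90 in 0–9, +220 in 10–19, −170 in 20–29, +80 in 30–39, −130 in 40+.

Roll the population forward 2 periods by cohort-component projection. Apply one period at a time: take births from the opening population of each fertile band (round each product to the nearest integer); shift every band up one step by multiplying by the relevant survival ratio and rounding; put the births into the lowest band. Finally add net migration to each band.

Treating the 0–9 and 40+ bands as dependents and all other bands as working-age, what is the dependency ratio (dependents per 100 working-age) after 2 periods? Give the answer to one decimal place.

173.7

Period 1.
Births: 25700 * 0.068 = 1748, 18600 * 0.415 = 7719 ⇒ total 9467
10–19: 5300 * 0.98 = 5194
20–29: 11000 * 0.977 = 10747
30–39: 25700 * 0.979 = 25160
40+: 18600 * 0.945 + 12700 * 0.383 = 17577 + 4864 = 22441
Net migration: 0–9 − 90 → 9377; 10–19 + 220 → 5414; 20–29 − 170 → 10577; 30–39 + 80 → 25240; 40+ − 130 → 22311
End of period: [9377, 5414, 10577, 25240, 22311]
Period 2.
Births: 10577 * 0.068 = 719, 25240 * 0.415 = 10475 ⇒ total 11194
10–19: 9377 * 0.98 = 9189
20–29: 5414 * 0.977 = 5289
30–39: 10577 * 0.979 = 10355
40+: 25240 * 0.945 + 22311 * 0.383 = 23852 + 8545 = 32397
Net migration: 0–9 − 90 → 11104; 10–19 + 220 → 9409; 20–29 − 170 → 5119; 30–39 + 80 → 10435; 40+ − 130 → 32267
End of period: [11104, 9409, 5119, 10435, 32267]
Dependents (band 0–9 + band 40+) = 11104 + 32267 = 43371; working-age = 24963; ratio = 43371/24963 × 100 = 173.7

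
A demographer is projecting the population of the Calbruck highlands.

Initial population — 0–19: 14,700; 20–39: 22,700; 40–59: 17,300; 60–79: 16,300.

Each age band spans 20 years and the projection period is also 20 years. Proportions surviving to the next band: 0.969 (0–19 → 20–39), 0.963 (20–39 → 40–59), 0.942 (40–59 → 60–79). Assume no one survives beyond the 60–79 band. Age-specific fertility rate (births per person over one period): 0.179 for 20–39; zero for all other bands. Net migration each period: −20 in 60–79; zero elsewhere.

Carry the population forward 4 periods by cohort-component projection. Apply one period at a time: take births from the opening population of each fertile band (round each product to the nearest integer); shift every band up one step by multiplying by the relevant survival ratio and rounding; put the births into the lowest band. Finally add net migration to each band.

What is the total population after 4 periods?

7056

Numbering the groups 1..4 from youngest to oldest:
After projecting period 1:
Births: 22700 * 0.179 = 4063
Group 2: 14700 * 0.969 = 14244
Group 3: 22700 * 0.963 = 21860
Group 4: 17300 * 0.942 = 16297
Net migration: Group 4 − 20 → 16277
→ [4063, 14244, 21860, 16277]
After projecting period 2:
Births: 14244 * 0.179 = 2550
Group 2: 4063 * 0.969 = 3937
Group 3: 14244 * 0.963 = 13717
Group 4: 21860 * 0.942 = 20592
Net migration: Group 4 − 20 → 20572
→ [2550, 3937, 13717, 20572]
After projecting period 3:
Births: 3937 * 0.179 = 705
Group 2: 2550 * 0.969 = 2471
Group 3: 3937 * 0.963 = 3791
Group 4: 13717 * 0.942 = 12921
Net migration: Group 4 − 20 → 12901
→ [705, 2471, 3791, 12901]
After projecting period 4:
Births: 2471 * 0.179 = 442
Group 2: 705 * 0.969 = 683
Group 3: 2471 * 0.963 = 2380
Group 4: 3791 * 0.942 = 3571
Net migration: Group 4 − 20 → 3551
→ [442, 683, 2380, 3551]
Total after period 4: 442 + 683 + 2380 + 3551 = 7056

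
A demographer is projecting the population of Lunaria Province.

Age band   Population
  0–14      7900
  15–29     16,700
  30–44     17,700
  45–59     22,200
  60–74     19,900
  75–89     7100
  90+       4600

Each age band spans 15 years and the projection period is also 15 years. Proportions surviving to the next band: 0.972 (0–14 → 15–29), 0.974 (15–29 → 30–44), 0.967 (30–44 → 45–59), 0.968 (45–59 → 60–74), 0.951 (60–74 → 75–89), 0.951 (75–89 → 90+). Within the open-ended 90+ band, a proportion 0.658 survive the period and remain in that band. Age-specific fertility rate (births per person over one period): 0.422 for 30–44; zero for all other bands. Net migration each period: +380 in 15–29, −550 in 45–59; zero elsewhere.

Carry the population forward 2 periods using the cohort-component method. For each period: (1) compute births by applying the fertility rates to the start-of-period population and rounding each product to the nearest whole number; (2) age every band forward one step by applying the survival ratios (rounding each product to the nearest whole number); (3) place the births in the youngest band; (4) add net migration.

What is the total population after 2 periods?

After projecting period 1:
Births: 17700 * 0.422 = 7469
15–29: 7900 * 0.972 = 7679
30–44: 16700 * 0.974 = 16266
45–59: 17700 * 0.967 = 17116
60–74: 22200 * 0.968 = 21490
75–89: 19900 * 0.951 = 18925
90+: 7100 * 0.951 + 4600 * 0.658 = 6752 + 3027 = 9779
Net migration: 15–29 + 380 → 8059; 45–59 − 550 → 16566
End of period: [7469, 8059, 16266, 16566, 21490, 18925, 9779]
After projecting period 2:
Births: 16266 * 0.422 = 6864
15–29: 7469 * 0.972 = 7260
30–44: 8059 * 0.974 = 7849
45–59: 16266 * 0.967 = 15729
60–74: 16566 * 0.968 = 16036
75–89: 21490 * 0.951 = 20437
90+: 18925 * 0.951 + 9779 * 0.658 = 17998 + 6435 = 24433
Net migration: 15–29 + 380 → 7640; 45–59 − 550 → 15179
End of period: [6864, 7640, 7849, 15179, 16036, 20437, 24433]
Total after period 2: 6864 + 7640 + 7849 + 15179 + 16036 + 20437 + 24433 = 98438

98438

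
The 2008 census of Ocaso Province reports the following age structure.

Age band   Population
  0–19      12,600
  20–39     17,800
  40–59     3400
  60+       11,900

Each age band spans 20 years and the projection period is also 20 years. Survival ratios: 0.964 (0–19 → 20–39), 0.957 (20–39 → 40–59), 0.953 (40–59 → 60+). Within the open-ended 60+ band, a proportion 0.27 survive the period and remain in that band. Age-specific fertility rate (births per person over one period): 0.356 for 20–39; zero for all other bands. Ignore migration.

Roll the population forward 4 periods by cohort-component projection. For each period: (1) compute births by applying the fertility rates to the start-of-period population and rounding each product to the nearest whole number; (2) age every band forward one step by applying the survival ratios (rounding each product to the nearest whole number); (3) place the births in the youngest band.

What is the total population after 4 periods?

17443

Period 1.
Births: 17800 * 0.356 = 6337
20–39: 12600 * 0.964 = 12146
40–59: 17800 * 0.957 = 17035
60+: 3400 * 0.953 + 11900 * 0.27 = 3240 + 3213 = 6453
→ [6337, 12146, 17035, 6453]
Period 2.
Births: 12146 * 0.356 = 4324
20–39: 6337 * 0.964 = 6109
40–59: 12146 * 0.957 = 11624
60+: 17035 * 0.953 + 6453 * 0.27 = 16234 + 1742 = 17976
→ [4324, 6109, 11624, 17976]
Period 3.
Births: 6109 * 0.356 = 2175
20–39: 4324 * 0.964 = 4168
40–59: 6109 * 0.957 = 5846
60+: 11624 * 0.953 + 17976 * 0.27 = 11078 + 4854 = 15932
→ [2175, 4168, 5846, 15932]
Period 4.
Births: 4168 * 0.356 = 1484
20–39: 2175 * 0.964 = 2097
40–59: 4168 * 0.957 = 3989
60+: 5846 * 0.953 + 15932 * 0.27 = 5571 + 4302 = 9873
→ [1484, 2097, 3989, 9873]
Total after period 4: 1484 + 2097 + 3989 + 9873 = 17443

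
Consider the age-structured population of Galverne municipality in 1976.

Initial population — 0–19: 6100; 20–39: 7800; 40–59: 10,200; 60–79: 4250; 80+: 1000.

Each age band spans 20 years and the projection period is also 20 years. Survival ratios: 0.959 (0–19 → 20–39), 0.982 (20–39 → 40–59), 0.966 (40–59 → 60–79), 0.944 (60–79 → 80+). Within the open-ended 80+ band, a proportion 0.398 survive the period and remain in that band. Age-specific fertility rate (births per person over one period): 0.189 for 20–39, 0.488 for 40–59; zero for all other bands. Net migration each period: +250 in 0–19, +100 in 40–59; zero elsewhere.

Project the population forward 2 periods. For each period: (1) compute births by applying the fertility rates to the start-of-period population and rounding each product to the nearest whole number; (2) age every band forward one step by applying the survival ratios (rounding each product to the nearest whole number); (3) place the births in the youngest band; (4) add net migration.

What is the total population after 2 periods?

(Bands numbered youngest = 1 to oldest = 5.)
Period 1.
Births: 7800 × 0.189 = 1474, 10200 × 0.488 = 4978 → total 6452
Band 2: 6100 × 0.959 = 5850
Band 3: 7800 × 0.982 = 7660
Band 4: 10200 × 0.966 = 9853
Band 5: 4250 × 0.944 + 1000 × 0.398 = 4012 + 398 = 4410
Net migration: Band 1 + 250 → 6702; Band 3 + 100 → 7760
Giving 6702 / 5850 / 7760 / 9853 / 4410.
Period 2.
Births: 5850 × 0.189 = 1106, 7760 × 0.488 = 3787 → total 4893
Band 2: 6702 × 0.959 = 6427
Band 3: 5850 × 0.982 = 5745
Band 4: 7760 × 0.966 = 7496
Band 5: 9853 × 0.944 + 4410 × 0.398 = 9301 + 1755 = 11056
Net migration: Band 1 + 250 → 5143; Band 3 + 100 → 5845
Giving 5143 / 6427 / 5845 / 7496 / 11056.
Total after period 2: 5143 + 6427 + 5845 + 7496 + 11056 = 35967

35967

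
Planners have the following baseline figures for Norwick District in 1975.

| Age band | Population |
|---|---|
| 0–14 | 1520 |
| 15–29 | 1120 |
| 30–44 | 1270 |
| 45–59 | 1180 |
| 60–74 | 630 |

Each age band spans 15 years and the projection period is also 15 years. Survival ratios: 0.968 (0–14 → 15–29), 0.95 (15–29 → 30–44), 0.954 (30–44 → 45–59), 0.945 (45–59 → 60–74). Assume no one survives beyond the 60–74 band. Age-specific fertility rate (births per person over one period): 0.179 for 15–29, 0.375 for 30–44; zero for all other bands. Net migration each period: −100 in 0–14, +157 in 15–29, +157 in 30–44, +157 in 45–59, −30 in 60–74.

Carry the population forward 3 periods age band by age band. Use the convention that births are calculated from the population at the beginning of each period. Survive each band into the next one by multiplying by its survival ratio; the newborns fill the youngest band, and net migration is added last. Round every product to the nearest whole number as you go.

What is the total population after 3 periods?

Call the groups 1 to 5, youngest first.
[period 1]
Births: 1120 * 0.179 = 200 ; 1270 * 0.375 = 476 → 676
Group 2: 1520 * 0.968 = 1471
Group 3: 1120 * 0.95 = 1064
Group 4: 1270 * 0.954 = 1212
Group 5: 1180 * 0.945 = 1115
Net migration: Group 1 − 100 → 576; Group 2 + 157 → 1628; Group 3 + 157 → 1221; Group 4 + 157 → 1369; Group 5 − 30 → 1085
→ [576, 1628, 1221, 1369, 1085]
[period 2]
Births: 1628 * 0.179 = 291 ; 1221 * 0.375 = 458 → 749
Group 2: 576 * 0.968 = 558
Group 3: 1628 * 0.95 = 1547
Group 4: 1221 * 0.954 = 1165
Group 5: 1369 * 0.945 = 1294
Net migration: Group 1 − 100 → 649; Group 2 + 157 → 715; Group 3 + 157 → 1704; Group 4 + 157 → 1322; Group 5 − 30 → 1264
→ [649, 715, 1704, 1322, 1264]
[period 3]
Births: 715 * 0.179 = 128 ; 1704 * 0.375 = 639 → 767
Group 2: 649 * 0.968 = 628
Group 3: 715 * 0.95 = 679
Group 4: 1704 * 0.954 = 1626
Group 5: 1322 * 0.945 = 1249
Net migration: Group 1 − 100 → 667; Group 2 + 157 → 785; Group 3 + 157 → 836; Group 4 + 157 → 1783; Group 5 − 30 → 1219
→ [667, 785, 836, 1783, 1219]
Total after period 3: 667 + 785 + 836 + 1783 + 1219 = 5290

5290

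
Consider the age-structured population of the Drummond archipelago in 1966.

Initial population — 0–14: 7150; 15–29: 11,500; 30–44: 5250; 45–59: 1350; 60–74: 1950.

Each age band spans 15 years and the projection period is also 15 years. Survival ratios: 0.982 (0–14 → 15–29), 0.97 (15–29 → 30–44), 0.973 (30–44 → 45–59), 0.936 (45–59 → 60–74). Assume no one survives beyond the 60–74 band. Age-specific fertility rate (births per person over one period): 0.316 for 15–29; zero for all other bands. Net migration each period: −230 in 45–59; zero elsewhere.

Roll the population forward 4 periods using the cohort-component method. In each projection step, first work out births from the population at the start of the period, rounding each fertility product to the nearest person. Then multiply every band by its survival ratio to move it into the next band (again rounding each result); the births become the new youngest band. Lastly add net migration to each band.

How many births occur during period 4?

689

— Period 1 —
Births: 11500 × 0.316 = 3634
15–29: 7150 × 0.982 = 7021
30–44: 11500 × 0.97 = 11155
45–59: 5250 × 0.973 = 5108
60–74: 1350 × 0.936 = 1264
Net migration: 45–59 − 230 → 4878
→ [3634, 7021, 11155, 4878, 1264]
— Period 2 —
Births: 7021 × 0.316 = 2219
15–29: 3634 × 0.982 = 3569
30–44: 7021 × 0.97 = 6810
45–59: 11155 × 0.973 = 10854
60–74: 4878 × 0.936 = 4566
Net migration: 45–59 − 230 → 10624
→ [2219, 3569, 6810, 10624, 4566]
— Period 3 —
Births: 3569 × 0.316 = 1128
15–29: 2219 × 0.982 = 2179
30–44: 3569 × 0.97 = 3462
45–59: 6810 × 0.973 = 6626
60–74: 10624 × 0.936 = 9944
Net migration: 45–59 − 230 → 6396
→ [1128, 2179, 3462, 6396, 9944]
— Period 4 —
Births: 2179 × 0.316 = 689
15–29: 1128 × 0.982 = 1108
30–44: 2179 × 0.97 = 2114
45–59: 3462 × 0.973 = 3369
60–74: 6396 × 0.936 = 5987
Net migration: 45–59 − 230 → 3139
→ [689, 1108, 2114, 3139, 5987]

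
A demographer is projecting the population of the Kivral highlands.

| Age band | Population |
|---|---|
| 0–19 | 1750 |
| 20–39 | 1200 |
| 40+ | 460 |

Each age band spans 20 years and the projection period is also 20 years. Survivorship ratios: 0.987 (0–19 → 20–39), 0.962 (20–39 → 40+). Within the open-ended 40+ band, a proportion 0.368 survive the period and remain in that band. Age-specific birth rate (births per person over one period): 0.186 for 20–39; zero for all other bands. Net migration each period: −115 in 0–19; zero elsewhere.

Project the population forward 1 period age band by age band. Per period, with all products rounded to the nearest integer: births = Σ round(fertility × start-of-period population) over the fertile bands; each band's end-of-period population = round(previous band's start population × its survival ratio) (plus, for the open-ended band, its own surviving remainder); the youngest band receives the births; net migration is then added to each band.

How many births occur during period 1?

Let band 1 be 0–19 through band 3 = 40+.
— Period 1 —
Births: 1200 × 0.186 = 223
Band 2: 1750 × 0.987 = 1727
Band 3: 1200 × 0.962 + 460 × 0.368 = 1154 + 169 = 1323
Net migration: Band 1 − 115 → 108
Population now: 0–19=108, 20–39=1727, 40+=1323

223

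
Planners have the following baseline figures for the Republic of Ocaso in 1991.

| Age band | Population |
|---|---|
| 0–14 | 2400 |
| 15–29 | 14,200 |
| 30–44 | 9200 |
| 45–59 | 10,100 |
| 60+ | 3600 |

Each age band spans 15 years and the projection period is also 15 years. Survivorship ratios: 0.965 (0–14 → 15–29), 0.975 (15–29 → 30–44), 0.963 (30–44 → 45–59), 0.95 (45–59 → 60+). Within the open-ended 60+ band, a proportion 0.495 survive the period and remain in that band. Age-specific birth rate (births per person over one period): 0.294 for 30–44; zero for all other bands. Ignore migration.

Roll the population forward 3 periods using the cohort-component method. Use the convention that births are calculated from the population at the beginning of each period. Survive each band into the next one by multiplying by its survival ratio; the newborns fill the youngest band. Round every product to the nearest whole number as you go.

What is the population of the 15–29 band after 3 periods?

— Period 1 —
Births: 9200 * 0.294 = 2705
15–29: 2400 * 0.965 = 2316
30–44: 14200 * 0.975 = 13845
45–59: 9200 * 0.963 = 8860
60+: 10100 * 0.95 + 3600 * 0.495 = 9595 + 1782 = 11377
→ [2705, 2316, 13845, 8860, 11377]
— Period 2 —
Births: 13845 * 0.294 = 4070
15–29: 2705 * 0.965 = 2610
30–44: 2316 * 0.975 = 2258
45–59: 13845 * 0.963 = 13333
60+: 8860 * 0.95 + 11377 * 0.495 = 8417 + 5632 = 14049
→ [4070, 2610, 2258, 13333, 14049]
— Period 3 —
Births: 2258 * 0.294 = 664
15–29: 4070 * 0.965 = 3928
30–44: 2610 * 0.975 = 2545
45–59: 2258 * 0.963 = 2174
60+: 13333 * 0.95 + 14049 * 0.495 = 12666 + 6954 = 19620
→ [664, 3928, 2545, 2174, 19620]

3928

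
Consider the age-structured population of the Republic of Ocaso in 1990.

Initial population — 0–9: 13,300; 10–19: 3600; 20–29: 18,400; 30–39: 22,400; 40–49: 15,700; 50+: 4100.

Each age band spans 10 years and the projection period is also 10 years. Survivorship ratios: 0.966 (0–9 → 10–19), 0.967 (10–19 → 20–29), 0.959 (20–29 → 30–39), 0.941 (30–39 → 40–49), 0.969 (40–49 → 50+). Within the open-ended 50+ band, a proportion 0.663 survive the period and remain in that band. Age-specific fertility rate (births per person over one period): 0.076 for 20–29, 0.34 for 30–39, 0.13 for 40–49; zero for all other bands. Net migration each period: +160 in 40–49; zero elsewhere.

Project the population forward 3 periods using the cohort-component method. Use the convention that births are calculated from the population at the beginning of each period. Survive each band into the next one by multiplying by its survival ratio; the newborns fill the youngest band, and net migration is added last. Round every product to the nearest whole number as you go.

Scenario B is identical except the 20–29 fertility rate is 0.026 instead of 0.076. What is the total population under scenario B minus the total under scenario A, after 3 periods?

-1649

Call the groups 1 to 6, youngest first.
[period 1]
Births: 18400 × 0.076 = 1398  |  22400 × 0.34 = 7616  |  15700 × 0.13 = 2041 — total 11055
Group 2: 13300 × 0.966 = 12848
Group 3: 3600 × 0.967 = 3481
Group 4: 18400 × 0.959 = 17646
Group 5: 22400 × 0.941 = 21078
Group 6: 15700 × 0.969 + 4100 × 0.663 = 15213 + 2718 = 17931
Net migration: Group 5 + 160 → 21238
Population now: 0–9=11055, 10–19=12848, 20–29=3481, 30–39=17646, 40–49=21238, 50+=17931
[period 2]
Births: 3481 × 0.076 = 265  |  17646 × 0.34 = 6000  |  21238 × 0.13 = 2761 — total 9026
Group 2: 11055 × 0.966 = 10679
Group 3: 12848 × 0.967 = 12424
Group 4: 3481 × 0.959 = 3338
Group 5: 17646 × 0.941 = 16605
Group 6: 21238 × 0.969 + 17931 × 0.663 = 20580 + 11888 = 32468
Net migration: Group 5 + 160 → 16765
Population now: 0–9=9026, 10–19=10679, 20–29=12424, 30–39=3338, 40–49=16765, 50+=32468
[period 3]
Births: 12424 × 0.076 = 944  |  3338 × 0.34 = 1135  |  16765 × 0.13 = 2179 — total 4258
Group 2: 9026 × 0.966 = 8719
Group 3: 10679 × 0.967 = 10327
Group 4: 12424 × 0.959 = 11915
Group 5: 3338 × 0.941 = 3141
Group 6: 16765 × 0.969 + 32468 × 0.663 = 16245 + 21526 = 37771
Net migration: Group 5 + 160 → 3301
Population now: 0–9=4258, 10–19=8719, 20–29=10327, 30–39=11915, 40–49=3301, 50+=37771
Scenario A total after 3 periods: 76291
Scenario B projection —
[period 1]
Births: 18400 × 0.026 = 478  |  22400 × 0.34 = 7616  |  15700 × 0.13 = 2041 — total 10135
Group 2: 13300 × 0.966 = 12848
Group 3: 3600 × 0.967 = 3481
Group 4: 18400 × 0.959 = 17646
Group 5: 22400 × 0.941 = 21078
Group 6: 15700 × 0.969 + 4100 × 0.663 = 15213 + 2718 = 17931
Net migration: Group 5 + 160 → 21238
Population now: 0–9=10135, 10–19=12848, 20–29=3481, 30–39=17646, 40–49=21238, 50+=17931
[period 2]
Births: 3481 × 0.026 = 91  |  17646 × 0.34 = 6000  |  21238 × 0.13 = 2761 — total 8852
Group 2: 10135 × 0.966 = 9790
Group 3: 12848 × 0.967 = 12424
Group 4: 3481 × 0.959 = 3338
Group 5: 17646 × 0.941 = 16605
Group 6: 21238 × 0.969 + 17931 × 0.663 = 20580 + 11888 = 32468
Net migration: Group 5 + 160 → 16765
Population now: 0–9=8852, 10–19=9790, 20–29=12424, 30–39=3338, 40–49=16765, 50+=32468
[period 3]
Births: 12424 × 0.026 = 323  |  3338 × 0.34 = 1135  |  16765 × 0.13 = 2179 — total 3637
Group 2: 8852 × 0.966 = 8551
Group 3: 9790 × 0.967 = 9467
Group 4: 12424 × 0.959 = 11915
Group 5: 3338 × 0.941 = 3141
Group 6: 16765 × 0.969 + 32468 × 0.663 = 16245 + 21526 = 37771
Net migration: Group 5 + 160 → 3301
Population now: 0–9=3637, 10–19=8551, 20–29=9467, 30–39=11915, 40–49=3301, 50+=37771
Scenario B total after 3 periods: 74642
Difference B − A = 74642 − 76291 = -1649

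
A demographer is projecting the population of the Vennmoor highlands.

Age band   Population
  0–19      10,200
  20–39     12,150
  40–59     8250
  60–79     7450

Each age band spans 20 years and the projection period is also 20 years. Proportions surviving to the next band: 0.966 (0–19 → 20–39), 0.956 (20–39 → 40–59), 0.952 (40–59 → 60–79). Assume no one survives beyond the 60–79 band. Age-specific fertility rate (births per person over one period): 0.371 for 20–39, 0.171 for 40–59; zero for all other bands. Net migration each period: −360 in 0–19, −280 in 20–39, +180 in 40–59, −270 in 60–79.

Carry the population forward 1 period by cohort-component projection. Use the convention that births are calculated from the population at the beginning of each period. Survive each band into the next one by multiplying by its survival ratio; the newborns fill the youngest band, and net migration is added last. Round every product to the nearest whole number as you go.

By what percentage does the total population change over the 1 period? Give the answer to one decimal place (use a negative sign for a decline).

-9.3

— Period 1 —
Births: 12150 × 0.371 = 4508 ; 8250 × 0.171 = 1411 → 5919
20–39: 10200 × 0.966 = 9853
40–59: 12150 × 0.956 = 11615
60–79: 8250 × 0.952 = 7854
Net migration: 0–19 − 360 → 5559; 20–39 − 280 → 9573; 40–59 + 180 → 11795; 60–79 − 270 → 7584
End of period: [5559, 9573, 11795, 7584]
Total: 38050 → 34511; change = -3539; percentage change = -9.3%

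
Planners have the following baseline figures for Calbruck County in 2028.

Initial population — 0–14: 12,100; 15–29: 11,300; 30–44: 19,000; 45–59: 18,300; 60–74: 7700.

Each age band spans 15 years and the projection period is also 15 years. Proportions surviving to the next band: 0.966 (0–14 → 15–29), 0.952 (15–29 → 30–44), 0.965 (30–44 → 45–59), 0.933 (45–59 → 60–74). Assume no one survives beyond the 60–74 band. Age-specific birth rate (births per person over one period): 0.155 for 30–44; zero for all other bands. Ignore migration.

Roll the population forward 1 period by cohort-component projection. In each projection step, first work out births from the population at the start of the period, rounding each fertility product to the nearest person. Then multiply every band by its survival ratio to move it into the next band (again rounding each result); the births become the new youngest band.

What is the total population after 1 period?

60801

Call the groups 1 to 5, youngest first.
— Period 1 —
Births: 19000 × 0.155 = 2945
Group 2: 12100 × 0.966 = 11689
Group 3: 11300 × 0.952 = 10758
Group 4: 19000 × 0.965 = 18335
Group 5: 18300 × 0.933 = 17074
→ [2945, 11689, 10758, 18335, 17074]
Total after period 1: 2945 + 11689 + 10758 + 18335 + 17074 = 60801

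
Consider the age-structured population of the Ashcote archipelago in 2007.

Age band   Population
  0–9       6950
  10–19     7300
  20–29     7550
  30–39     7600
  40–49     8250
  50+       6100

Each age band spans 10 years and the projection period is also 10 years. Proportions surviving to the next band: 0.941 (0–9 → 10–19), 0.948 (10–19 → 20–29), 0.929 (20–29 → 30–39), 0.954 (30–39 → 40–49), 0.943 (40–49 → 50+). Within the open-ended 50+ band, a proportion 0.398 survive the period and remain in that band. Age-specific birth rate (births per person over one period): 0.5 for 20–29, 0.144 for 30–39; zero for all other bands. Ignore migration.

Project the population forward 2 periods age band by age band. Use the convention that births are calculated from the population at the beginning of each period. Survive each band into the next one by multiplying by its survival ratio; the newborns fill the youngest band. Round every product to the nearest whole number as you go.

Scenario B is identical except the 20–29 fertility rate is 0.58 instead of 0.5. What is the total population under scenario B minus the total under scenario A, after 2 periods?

1122

[period 1]
Births: 7550 × 0.5 = 3775  |  7600 × 0.144 = 1094 — total 4869
10–19: 6950 × 0.941 = 6540
20–29: 7300 × 0.948 = 6920
30–39: 7550 × 0.929 = 7014
40–49: 7600 × 0.954 = 7250
50+: 8250 × 0.943 + 6100 × 0.398 = 7780 + 2428 = 10208
Giving 4869 / 6540 / 6920 / 7014 / 7250 / 10208.
[period 2]
Births: 6920 × 0.5 = 3460  |  7014 × 0.144 = 1010 — total 4470
10–19: 4869 × 0.941 = 4582
20–29: 6540 × 0.948 = 6200
30–39: 6920 × 0.929 = 6429
40–49: 7014 × 0.954 = 6691
50+: 7250 × 0.943 + 10208 × 0.398 = 6837 + 4063 = 10900
Giving 4470 / 4582 / 6200 / 6429 / 6691 / 10900.
Scenario A total after 2 periods: 39272
Scenario B projection —
[period 1]
Births: 7550 × 0.58 = 4379  |  7600 × 0.144 = 1094 — total 5473
10–19: 6950 × 0.941 = 6540
20–29: 7300 × 0.948 = 6920
30–39: 7550 × 0.929 = 7014
40–49: 7600 × 0.954 = 7250
50+: 8250 × 0.943 + 6100 × 0.398 = 7780 + 2428 = 10208
Giving 5473 / 6540 / 6920 / 7014 / 7250 / 10208.
[period 2]
Births: 6920 × 0.58 = 4014  |  7014 × 0.144 = 1010 — total 5024
10–19: 5473 × 0.941 = 5150
20–29: 6540 × 0.948 = 6200
30–39: 6920 × 0.929 = 6429
40–49: 7014 × 0.954 = 6691
50+: 7250 × 0.943 + 10208 × 0.398 = 6837 + 4063 = 10900
Giving 5024 / 5150 / 6200 / 6429 / 6691 / 10900.
Scenario B total after 2 periods: 40394
Difference B − A = 40394 − 39272 = 1122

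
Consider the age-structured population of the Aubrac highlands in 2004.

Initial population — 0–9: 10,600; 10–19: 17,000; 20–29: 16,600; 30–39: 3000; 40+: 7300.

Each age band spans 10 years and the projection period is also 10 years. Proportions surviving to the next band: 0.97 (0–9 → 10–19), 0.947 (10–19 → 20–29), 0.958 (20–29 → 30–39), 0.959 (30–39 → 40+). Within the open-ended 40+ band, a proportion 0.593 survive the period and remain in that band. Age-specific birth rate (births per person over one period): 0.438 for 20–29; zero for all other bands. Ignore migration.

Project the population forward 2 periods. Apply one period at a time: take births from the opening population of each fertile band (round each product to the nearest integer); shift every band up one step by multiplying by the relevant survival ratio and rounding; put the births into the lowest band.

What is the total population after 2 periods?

58788

[period 1]
Births: 16600 × 0.438 = 7271
10–19: 10600 × 0.97 = 10282
20–29: 17000 × 0.947 = 16099
30–39: 16600 × 0.958 = 15903
40+: 3000 × 0.959 + 7300 × 0.593 = 2877 + 4329 = 7206
Population now: 0–9=7271, 10–19=10282, 20–29=16099, 30–39=15903, 40+=7206
[period 2]
Births: 16099 × 0.438 = 7051
10–19: 7271 × 0.97 = 7053
20–29: 10282 × 0.947 = 9737
30–39: 16099 × 0.958 = 15423
40+: 15903 × 0.959 + 7206 × 0.593 = 15251 + 4273 = 19524
Population now: 0–9=7051, 10–19=7053, 20–29=9737, 30–39=15423, 40+=19524
Total after period 2: 7051 + 7053 + 9737 + 15423 + 19524 = 58788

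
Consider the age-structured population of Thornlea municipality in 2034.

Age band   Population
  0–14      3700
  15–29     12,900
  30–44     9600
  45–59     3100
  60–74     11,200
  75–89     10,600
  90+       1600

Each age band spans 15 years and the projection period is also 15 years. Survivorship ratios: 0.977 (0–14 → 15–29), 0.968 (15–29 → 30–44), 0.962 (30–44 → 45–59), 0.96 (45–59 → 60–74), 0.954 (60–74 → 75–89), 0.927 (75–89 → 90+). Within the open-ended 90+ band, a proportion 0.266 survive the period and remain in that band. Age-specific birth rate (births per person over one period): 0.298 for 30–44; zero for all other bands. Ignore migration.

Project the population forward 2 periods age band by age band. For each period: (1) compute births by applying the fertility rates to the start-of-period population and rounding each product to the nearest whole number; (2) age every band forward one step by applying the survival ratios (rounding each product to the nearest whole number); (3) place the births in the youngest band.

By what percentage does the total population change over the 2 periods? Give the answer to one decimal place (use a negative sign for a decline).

(Bands numbered youngest = 1 to oldest = 7.)
Period 1:
Births: 9600 * 0.298 = 2861
Band 2: 3700 * 0.977 = 3615
Band 3: 12900 * 0.968 = 12487
Band 4: 9600 * 0.962 = 9235
Band 5: 3100 * 0.96 = 2976
Band 6: 11200 * 0.954 = 10685
Band 7: 10600 * 0.927 + 1600 * 0.266 = 9826 + 426 = 10252
End of period: [2861, 3615, 12487, 9235, 2976, 10685, 10252]
Period 2:
Births: 12487 * 0.298 = 3721
Band 2: 2861 * 0.977 = 2795
Band 3: 3615 * 0.968 = 3499
Band 4: 12487 * 0.962 = 12012
Band 5: 9235 * 0.96 = 8866
Band 6: 2976 * 0.954 = 2839
Band 7: 10685 * 0.927 + 10252 * 0.266 = 9905 + 2727 = 12632
End of period: [3721, 2795, 3499, 12012, 8866, 2839, 12632]
Total: 52700 → 46364; change = -6336; percentage change = -12.0%

-12.0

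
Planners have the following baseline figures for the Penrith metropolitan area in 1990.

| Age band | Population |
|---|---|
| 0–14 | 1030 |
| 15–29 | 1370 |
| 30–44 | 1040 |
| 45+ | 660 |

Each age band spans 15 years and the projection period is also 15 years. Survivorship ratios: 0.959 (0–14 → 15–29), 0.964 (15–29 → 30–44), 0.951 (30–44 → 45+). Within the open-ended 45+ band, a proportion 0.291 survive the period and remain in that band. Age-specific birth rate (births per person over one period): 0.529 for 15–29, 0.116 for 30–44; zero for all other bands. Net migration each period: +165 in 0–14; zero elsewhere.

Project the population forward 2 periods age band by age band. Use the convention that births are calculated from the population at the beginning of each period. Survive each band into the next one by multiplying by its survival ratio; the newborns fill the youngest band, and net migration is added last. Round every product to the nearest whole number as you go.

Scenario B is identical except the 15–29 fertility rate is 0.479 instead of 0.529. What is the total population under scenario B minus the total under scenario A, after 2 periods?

-117

Numbering the groups 1..4 from youngest to oldest:
— Period 1 —
Births: 1370 × 0.529 = 725, 1040 × 0.116 = 121 → total 846
Group 2: 1030 × 0.959 = 988
Group 3: 1370 × 0.964 = 1321
Group 4: 1040 × 0.951 + 660 × 0.291 = 989 + 192 = 1181
Net migration: Group 1 + 165 → 1011
→ [1011, 988, 1321, 1181]
— Period 2 —
Births: 988 × 0.529 = 523, 1321 × 0.116 = 153 → total 676
Group 2: 1011 × 0.959 = 970
Group 3: 988 × 0.964 = 952
Group 4: 1321 × 0.951 + 1181 × 0.291 = 1256 + 344 = 1600
Net migration: Group 1 + 165 → 841
→ [841, 970, 952, 1600]
Scenario A total after 2 periods: 4363
Scenario B projection —
— Period 1 —
Births: 1370 × 0.479 = 656, 1040 × 0.116 = 121 → total 777
Group 2: 1030 × 0.959 = 988
Group 3: 1370 × 0.964 = 1321
Group 4: 1040 × 0.951 + 660 × 0.291 = 989 + 192 = 1181
Net migration: Group 1 + 165 → 942
→ [942, 988, 1321, 1181]
— Period 2 —
Births: 988 × 0.479 = 473, 1321 × 0.116 = 153 → total 626
Group 2: 942 × 0.959 = 903
Group 3: 988 × 0.964 = 952
Group 4: 1321 × 0.951 + 1181 × 0.291 = 1256 + 344 = 1600
Net migration: Group 1 + 165 → 791
→ [791, 903, 952, 1600]
Scenario B total after 2 periods: 4246
Difference B − A = 4246 − 4363 = -117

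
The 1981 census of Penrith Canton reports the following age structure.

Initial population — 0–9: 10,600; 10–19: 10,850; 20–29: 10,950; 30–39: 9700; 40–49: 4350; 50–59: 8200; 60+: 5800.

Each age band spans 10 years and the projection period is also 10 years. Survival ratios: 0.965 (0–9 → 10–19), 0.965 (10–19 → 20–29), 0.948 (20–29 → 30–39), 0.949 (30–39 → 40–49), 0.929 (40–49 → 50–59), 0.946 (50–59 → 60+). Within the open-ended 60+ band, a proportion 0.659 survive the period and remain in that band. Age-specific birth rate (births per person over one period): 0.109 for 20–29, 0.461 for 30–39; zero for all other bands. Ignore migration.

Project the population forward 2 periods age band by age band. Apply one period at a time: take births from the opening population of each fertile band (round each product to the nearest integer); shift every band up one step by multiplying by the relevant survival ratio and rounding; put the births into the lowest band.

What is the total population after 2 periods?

Let group 1 be 0–9 through group 7 = 60+.
— Period 1 —
Births: 10950 * 0.109 = 1194 ; 9700 * 0.461 = 4472 → total 5666
Group 2: 10600 * 0.965 = 10229
Group 3: 10850 * 0.965 = 10470
Group 4: 10950 * 0.948 = 10381
Group 5: 9700 * 0.949 = 9205
Group 6: 4350 * 0.929 = 4041
Group 7: 8200 * 0.946 + 5800 * 0.659 = 7757 + 3822 = 11579
End of period: [5666, 10229, 10470, 10381, 9205, 4041, 11579]
— Period 2 —
Births: 10470 * 0.109 = 1141 ; 10381 * 0.461 = 4786 → total 5927
Group 2: 5666 * 0.965 = 5468
Group 3: 10229 * 0.965 = 9871
Group 4: 10470 * 0.948 = 9926
Group 5: 10381 * 0.949 = 9852
Group 6: 9205 * 0.929 = 8551
Group 7: 4041 * 0.946 + 11579 * 0.659 = 3823 + 7631 = 11454
End of period: [5927, 5468, 9871, 9926, 9852, 8551, 11454]
Total after period 2: 5927 + 5468 + 9871 + 9926 + 9852 + 8551 + 11454 = 61049

61049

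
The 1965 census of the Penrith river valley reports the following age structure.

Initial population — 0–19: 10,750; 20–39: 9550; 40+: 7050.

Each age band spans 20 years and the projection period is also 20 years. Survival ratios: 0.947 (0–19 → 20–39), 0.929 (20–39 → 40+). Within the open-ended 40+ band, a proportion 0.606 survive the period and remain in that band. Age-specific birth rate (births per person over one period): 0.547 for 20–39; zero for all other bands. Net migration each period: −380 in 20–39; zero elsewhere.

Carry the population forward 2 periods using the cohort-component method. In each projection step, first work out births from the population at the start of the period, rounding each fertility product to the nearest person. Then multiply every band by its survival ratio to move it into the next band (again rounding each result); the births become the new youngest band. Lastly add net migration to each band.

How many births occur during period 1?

5224

Period 1.
Births: 9550 × 0.547 = 5224
20–39: 10750 × 0.947 = 10180
40+: 9550 × 0.929 + 7050 × 0.606 = 8872 + 4272 = 13144
Net migration: 20–39 − 380 → 9800
Giving 5224 / 9800 / 13144.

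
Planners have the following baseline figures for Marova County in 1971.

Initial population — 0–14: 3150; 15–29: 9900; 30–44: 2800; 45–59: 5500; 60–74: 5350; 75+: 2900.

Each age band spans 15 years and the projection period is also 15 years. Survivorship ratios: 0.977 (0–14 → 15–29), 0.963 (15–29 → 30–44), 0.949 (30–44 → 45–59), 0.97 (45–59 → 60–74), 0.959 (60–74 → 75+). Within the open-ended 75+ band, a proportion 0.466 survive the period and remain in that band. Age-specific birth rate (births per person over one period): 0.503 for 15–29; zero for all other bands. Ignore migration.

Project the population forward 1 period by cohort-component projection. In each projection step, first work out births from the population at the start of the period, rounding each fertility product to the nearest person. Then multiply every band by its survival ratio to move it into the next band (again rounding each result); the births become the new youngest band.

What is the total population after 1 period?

Numbering the groups 1..6 from youngest to oldest:
After projecting period 1:
Births: 9900 × 0.503 = 4980
Group 2: 3150 × 0.977 = 3078
Group 3: 9900 × 0.963 = 9534
Group 4: 2800 × 0.949 = 2657
Group 5: 5500 × 0.97 = 5335
Group 6: 5350 × 0.959 + 2900 × 0.466 = 5131 + 1351 = 6482
Population now: 0–14=4980, 15–29=3078, 30–44=9534, 45–59=2657, 60–74=5335, 75+=6482
Total after period 1: 4980 + 3078 + 9534 + 2657 + 5335 + 6482 = 32066

32066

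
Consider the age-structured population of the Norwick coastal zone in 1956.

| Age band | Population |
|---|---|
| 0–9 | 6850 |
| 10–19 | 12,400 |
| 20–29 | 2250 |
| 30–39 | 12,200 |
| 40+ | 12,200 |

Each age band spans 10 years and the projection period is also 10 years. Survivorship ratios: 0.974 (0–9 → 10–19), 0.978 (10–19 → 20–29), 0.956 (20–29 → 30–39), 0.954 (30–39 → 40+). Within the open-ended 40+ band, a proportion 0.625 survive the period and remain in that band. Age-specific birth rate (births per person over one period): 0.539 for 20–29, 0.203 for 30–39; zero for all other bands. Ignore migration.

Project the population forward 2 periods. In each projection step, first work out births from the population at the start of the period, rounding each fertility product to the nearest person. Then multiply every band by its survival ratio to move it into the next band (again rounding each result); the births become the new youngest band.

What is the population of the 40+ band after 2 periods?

14092

Let band 1 be 0–9 through band 5 = 40+.
Period 1:
Births: 2250 × 0.539 = 1213  |  12200 × 0.203 = 2477 → 3690
Band 2: 6850 × 0.974 = 6672
Band 3: 12400 × 0.978 = 12127
Band 4: 2250 × 0.956 = 2151
Band 5: 12200 × 0.954 + 12200 × 0.625 = 11639 + 7625 = 19264
Population now: 0–9=3690, 10–19=6672, 20–29=12127, 30–39=2151, 40+=19264
Period 2:
Births: 12127 × 0.539 = 6536  |  2151 × 0.203 = 437 → 6973
Band 2: 3690 × 0.974 = 3594
Band 3: 6672 × 0.978 = 6525
Band 4: 12127 × 0.956 = 11593
Band 5: 2151 × 0.954 + 19264 × 0.625 = 2052 + 12040 = 14092
Population now: 0–9=6973, 10–19=3594, 20–29=6525, 30–39=11593, 40+=14092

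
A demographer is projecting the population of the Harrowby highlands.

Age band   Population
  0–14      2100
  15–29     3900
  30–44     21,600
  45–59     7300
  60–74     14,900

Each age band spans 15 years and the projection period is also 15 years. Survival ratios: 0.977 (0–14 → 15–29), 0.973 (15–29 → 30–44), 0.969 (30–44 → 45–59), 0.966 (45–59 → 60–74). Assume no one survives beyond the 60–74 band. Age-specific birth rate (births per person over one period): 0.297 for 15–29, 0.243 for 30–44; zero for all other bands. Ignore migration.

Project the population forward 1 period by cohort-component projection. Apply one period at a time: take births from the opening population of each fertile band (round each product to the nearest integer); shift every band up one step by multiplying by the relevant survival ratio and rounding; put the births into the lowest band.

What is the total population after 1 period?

40236

Numbering the bands 1..5 from youngest to oldest:
After projecting period 1:
Births: 3900 * 0.297 = 1158 ; 21600 * 0.243 = 5249 → total 6407
Band 2: 2100 * 0.977 = 2052
Band 3: 3900 * 0.973 = 3795
Band 4: 21600 * 0.969 = 20930
Band 5: 7300 * 0.966 = 7052
→ [6407, 2052, 3795, 20930, 7052]
Total after period 1: 6407 + 2052 + 3795 + 20930 + 7052 = 40236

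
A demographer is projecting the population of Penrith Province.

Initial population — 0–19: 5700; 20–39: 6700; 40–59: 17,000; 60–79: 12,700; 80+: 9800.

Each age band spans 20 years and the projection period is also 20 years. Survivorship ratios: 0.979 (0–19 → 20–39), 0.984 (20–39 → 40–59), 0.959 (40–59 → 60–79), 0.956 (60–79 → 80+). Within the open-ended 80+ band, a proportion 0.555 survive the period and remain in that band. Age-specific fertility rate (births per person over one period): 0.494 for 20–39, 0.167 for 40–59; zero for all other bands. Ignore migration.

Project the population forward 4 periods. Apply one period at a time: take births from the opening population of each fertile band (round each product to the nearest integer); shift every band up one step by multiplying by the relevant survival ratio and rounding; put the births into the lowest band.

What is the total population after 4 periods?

— Period 1 —
Births: 6700 × 0.494 = 3310, 17000 × 0.167 = 2839 → 6149
20–39: 5700 × 0.979 = 5580
40–59: 6700 × 0.984 = 6593
60–79: 17000 × 0.959 = 16303
80+: 12700 × 0.956 + 9800 × 0.555 = 12141 + 5439 = 17580
Population now: 0–19=6149, 20–39=5580, 40–59=6593, 60–79=16303, 80+=17580
— Period 2 —
Births: 5580 × 0.494 = 2757, 6593 × 0.167 = 1101 → 3858
20–39: 6149 × 0.979 = 6020
40–59: 5580 × 0.984 = 5491
60–79: 6593 × 0.959 = 6323
80+: 16303 × 0.956 + 17580 × 0.555 = 15586 + 9757 = 25343
Population now: 0–19=3858, 20–39=6020, 40–59=5491, 60–79=6323, 80+=25343
— Period 3 —
Births: 6020 × 0.494 = 2974, 5491 × 0.167 = 917 → 3891
20–39: 3858 × 0.979 = 3777
40–59: 6020 × 0.984 = 5924
60–79: 5491 × 0.959 = 5266
80+: 6323 × 0.956 + 25343 × 0.555 = 6045 + 14065 = 20110
Population now: 0–19=3891, 20–39=3777, 40–59=5924, 60–79=5266, 80+=20110
— Period 4 —
Births: 3777 × 0.494 = 1866, 5924 × 0.167 = 989 → 2855
20–39: 3891 × 0.979 = 3809
40–59: 3777 × 0.984 = 3717
60–79: 5924 × 0.959 = 5681
80+: 5266 × 0.956 + 20110 × 0.555 = 5034 + 11161 = 16195
Population now: 0–19=2855, 20–39=3809, 40–59=3717, 60–79=5681, 80+=16195
Total after period 4: 2855 + 3809 + 3717 + 5681 + 16195 = 32257

32257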